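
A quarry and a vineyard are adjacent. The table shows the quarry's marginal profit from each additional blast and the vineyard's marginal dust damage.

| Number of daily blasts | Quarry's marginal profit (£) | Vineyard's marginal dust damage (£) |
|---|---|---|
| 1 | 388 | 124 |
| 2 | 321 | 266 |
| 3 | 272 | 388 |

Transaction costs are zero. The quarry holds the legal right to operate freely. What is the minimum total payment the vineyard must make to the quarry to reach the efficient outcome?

£272

Left alone the quarry would choose level 3 (marginal profit stays positive).
Efficient level: k* = 2 (marginal profit ≥ marginal dust damage through 2).
The vineyard must at least cover the quarry's forgone profit from cutting 3→2: 272 = 272.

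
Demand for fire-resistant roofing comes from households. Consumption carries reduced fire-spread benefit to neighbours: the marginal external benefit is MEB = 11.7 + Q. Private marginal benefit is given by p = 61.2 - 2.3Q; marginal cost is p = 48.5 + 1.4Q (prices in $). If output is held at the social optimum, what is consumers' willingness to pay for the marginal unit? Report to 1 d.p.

P = $40.4

Social marginal benefit = demand + MEB = 72.9 - 1.3Q.
Set SMB = MC: 72.9 - 1.3Q = 48.5 + 1.4Q → Q* = 9.0370.
Consumer price on the demand curve at Q*: 61.2 − 2.3×9.0370 = 40.4149.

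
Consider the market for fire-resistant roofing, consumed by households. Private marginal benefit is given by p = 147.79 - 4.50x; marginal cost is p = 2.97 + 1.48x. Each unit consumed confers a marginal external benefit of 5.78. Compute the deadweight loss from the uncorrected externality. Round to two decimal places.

Market equilibrium (private): 2.97 + 1.48x = 147.79 - 4.50x → x_m = 24.2174.
Social marginal benefit = demand + MEB = 153.57 - 4.50x.
Set SMB = MC: 153.57 - 4.50x = 2.97 + 1.48x → x* = 25.1839.
The welfare-loss triangle has base |x_m − x*| and height MEB(x_m) (the vertical gap between SMB and MC is zero at x* and MEB at x_m).
DWL = ½ × 0.9665 × 5.7800 = 2.7932.

DWL = 2.79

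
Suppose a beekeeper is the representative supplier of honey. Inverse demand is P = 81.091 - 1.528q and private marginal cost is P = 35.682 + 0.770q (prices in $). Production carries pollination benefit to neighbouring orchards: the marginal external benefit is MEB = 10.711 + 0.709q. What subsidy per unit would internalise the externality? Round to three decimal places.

subsidy = $35.751 per unit

Social marginal cost = private MC − MEB = 24.971 + 0.061q.
Set SMC = demand: 24.971 + 0.061q = 81.091 - 1.528q → q* = 35.3178.
The Pigouvian subsidy equals MEB at q*: 10.711 + 0.709×35.3178 = 35.7513.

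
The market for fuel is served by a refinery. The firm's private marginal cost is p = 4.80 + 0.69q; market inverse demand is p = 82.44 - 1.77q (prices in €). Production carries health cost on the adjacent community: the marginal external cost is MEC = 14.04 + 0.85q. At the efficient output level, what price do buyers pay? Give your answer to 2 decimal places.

Social marginal cost = private MC + MEC = 18.84 + 1.54q.
Set SMC = demand: 18.84 + 1.54q = 82.44 - 1.77q → q* = 19.2145.
Consumer price on the demand curve at q*: 82.44 − 1.77×19.2145 = 48.4303.

P = €48.43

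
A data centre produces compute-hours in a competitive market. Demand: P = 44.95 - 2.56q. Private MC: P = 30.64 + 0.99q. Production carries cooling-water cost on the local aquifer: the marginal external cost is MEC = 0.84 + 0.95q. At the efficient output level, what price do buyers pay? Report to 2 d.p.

P = 37.29

Social marginal cost = private MC + MEC = 31.48 + 1.94q.
Set SMC = demand: 31.48 + 1.94q = 44.95 - 2.56q → q* = 2.9933.
Consumer price on the demand curve at q*: 44.95 − 2.56×2.9933 = 37.2872.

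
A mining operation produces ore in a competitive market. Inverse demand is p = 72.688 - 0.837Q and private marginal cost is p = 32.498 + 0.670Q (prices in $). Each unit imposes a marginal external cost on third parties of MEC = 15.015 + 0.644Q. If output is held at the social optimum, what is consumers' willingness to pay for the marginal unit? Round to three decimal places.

Social marginal cost = private MC + MEC = 47.513 + 1.314Q.
Set SMC = demand: 47.513 + 1.314Q = 72.688 - 0.837Q → Q* = 11.7039.
Consumer price on the demand curve at Q*: 72.688 − 0.837×11.7039 = 62.8918.

P = $62.892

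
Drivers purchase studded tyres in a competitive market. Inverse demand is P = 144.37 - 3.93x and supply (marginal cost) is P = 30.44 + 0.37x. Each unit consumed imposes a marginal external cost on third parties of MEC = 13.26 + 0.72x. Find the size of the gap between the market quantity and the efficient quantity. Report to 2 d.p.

6.44 units

Market equilibrium (private): 30.44 + 0.37x = 144.37 - 3.93x → x_m = 26.4953.
Social marginal benefit = demand − MEC = 131.11 - 4.65x.
Set SMB = MC: 131.11 - 4.65x = 30.44 + 0.37x → x* = 20.0538.
Gap = |26.4953 − 20.0538| = 6.4415.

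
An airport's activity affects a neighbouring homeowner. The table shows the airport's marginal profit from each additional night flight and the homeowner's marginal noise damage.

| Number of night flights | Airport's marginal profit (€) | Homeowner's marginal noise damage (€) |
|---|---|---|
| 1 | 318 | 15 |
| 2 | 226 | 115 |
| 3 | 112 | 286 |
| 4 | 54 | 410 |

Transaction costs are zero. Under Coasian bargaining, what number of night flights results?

Bargaining reaches the level where marginal profit last exceeds marginal noise damage.
That holds through level 2 (226 ≥ 115) but not at 3 (112 < 286).

2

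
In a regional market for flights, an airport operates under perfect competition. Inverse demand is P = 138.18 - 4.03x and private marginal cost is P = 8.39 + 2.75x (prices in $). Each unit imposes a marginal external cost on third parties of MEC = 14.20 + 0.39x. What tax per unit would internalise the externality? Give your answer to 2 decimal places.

Social marginal cost = private MC + MEC = 22.59 + 3.14x.
Set SMC = demand: 22.59 + 3.14x = 138.18 - 4.03x → x* = 16.1213.
The Pigouvian tax equals MEC at x*: 14.20 + 0.39×16.1213 = 20.4873.

tax = $20.49 per unit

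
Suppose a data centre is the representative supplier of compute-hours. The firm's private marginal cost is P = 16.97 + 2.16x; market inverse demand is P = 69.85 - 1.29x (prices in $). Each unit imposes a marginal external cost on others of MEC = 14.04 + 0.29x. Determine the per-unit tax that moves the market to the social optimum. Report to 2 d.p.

tax = $17.05 per unit

Social marginal cost = private MC + MEC = 31.01 + 2.45x.
Set SMC = demand: 31.01 + 2.45x = 69.85 - 1.29x → x* = 10.3850.
The Pigouvian tax equals MEC at x*: 14.04 + 0.29×10.3850 = 17.0517.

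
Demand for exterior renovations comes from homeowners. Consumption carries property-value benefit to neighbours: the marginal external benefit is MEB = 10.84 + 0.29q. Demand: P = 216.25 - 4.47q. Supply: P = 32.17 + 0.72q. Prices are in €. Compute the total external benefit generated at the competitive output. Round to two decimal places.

€566.88

Market equilibrium (private): 32.17 + 0.72q = 216.25 - 4.47q → q_m = 35.4682.
Total external benefit = ∫₀^{q_m} (10.84 + 0.29q) dq = 10.84×35.4682 + ½×0.29×35.4682² = 566.8843.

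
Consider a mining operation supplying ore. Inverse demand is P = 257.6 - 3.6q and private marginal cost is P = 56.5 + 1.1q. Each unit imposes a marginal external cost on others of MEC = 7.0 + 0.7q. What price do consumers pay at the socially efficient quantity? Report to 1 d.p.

P = 128.2

Social marginal cost = private MC + MEC = 63.5 + 1.8q.
Set SMC = demand: 63.5 + 1.8q = 257.6 - 3.6q → q* = 35.9444.
Consumer price on the demand curve at q*: 257.6 − 3.6×35.9444 = 128.2002.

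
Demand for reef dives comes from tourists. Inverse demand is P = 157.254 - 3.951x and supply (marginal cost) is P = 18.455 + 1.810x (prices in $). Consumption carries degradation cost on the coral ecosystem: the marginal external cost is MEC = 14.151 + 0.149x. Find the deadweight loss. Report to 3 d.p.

DWL = $26.628

Market equilibrium (private): 18.455 + 1.810x = 157.254 - 3.951x → x_m = 24.0929.
Social marginal benefit = demand − MEC = 143.103 - 4.100x.
Set SMB = MC: 143.103 - 4.100x = 18.455 + 1.810x → x* = 21.0910.
Between x* and x_m the wedge MC − SMB runs linearly from 0 to MEC(x_m), so the loss is a triangle.
DWL = ½ × 3.0019 × 17.7408 = 26.6281.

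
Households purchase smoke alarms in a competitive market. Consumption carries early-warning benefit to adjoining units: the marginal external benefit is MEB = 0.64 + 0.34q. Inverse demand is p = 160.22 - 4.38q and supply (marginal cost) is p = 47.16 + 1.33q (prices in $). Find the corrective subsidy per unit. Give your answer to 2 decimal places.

subsidy = $7.84 per unit

Social marginal benefit = demand + MEB = 160.86 - 4.04q.
Set SMB = MC: 160.86 - 4.04q = 47.16 + 1.33q → q* = 21.1732.
The Pigouvian subsidy equals MEB at q*: 0.64 + 0.34×21.1732 = 7.8389.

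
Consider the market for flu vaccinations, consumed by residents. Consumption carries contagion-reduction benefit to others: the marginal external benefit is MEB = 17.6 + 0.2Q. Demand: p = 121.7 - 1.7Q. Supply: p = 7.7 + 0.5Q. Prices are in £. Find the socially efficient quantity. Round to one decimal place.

Social marginal benefit = demand + MEB = 139.3 - 1.5Q.
Set SMB = MC: 139.3 - 1.5Q = 7.7 + 0.5Q → Q* = 65.8000.

Q* = 65.8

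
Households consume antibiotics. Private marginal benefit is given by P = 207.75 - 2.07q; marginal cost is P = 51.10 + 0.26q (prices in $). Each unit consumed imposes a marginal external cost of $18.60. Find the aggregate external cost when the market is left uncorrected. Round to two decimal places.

Market equilibrium (private): 51.10 + 0.26q = 207.75 - 2.07q → q_m = 67.2318.
Total external cost = MEC × q_m = 18.60 × 67.2318 = 1250.5115.

$1250.51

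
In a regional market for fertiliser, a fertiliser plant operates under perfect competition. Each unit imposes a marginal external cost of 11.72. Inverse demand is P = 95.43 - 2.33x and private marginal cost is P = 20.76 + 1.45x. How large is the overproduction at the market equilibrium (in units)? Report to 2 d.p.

Market equilibrium (private): 20.76 + 1.45x = 95.43 - 2.33x → x_m = 19.7540.
Social marginal cost = private MC + MEC = 32.48 + 1.45x.
Set SMC = demand: 32.48 + 1.45x = 95.43 - 2.33x → x* = 16.6534.
Gap = |19.7540 − 16.6534| = 3.1006.

3.10 units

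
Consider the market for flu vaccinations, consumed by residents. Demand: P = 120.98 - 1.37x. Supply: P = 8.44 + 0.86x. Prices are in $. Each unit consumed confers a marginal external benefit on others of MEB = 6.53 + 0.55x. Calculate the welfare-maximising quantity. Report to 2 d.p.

x* = 70.88

Social marginal benefit = demand + MEB = 127.51 - 0.82x.
Set SMB = MC: 127.51 - 0.82x = 8.44 + 0.86x → x* = 70.8750.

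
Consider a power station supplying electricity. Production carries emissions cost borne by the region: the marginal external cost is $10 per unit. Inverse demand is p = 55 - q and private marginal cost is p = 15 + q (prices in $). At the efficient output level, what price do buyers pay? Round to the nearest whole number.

Social marginal cost = private MC + MEC = 25 + q.
Set SMC = demand: 25 + q = 55 - q → q* = 15.0000.
Consumer price on the demand curve at q*: 55 − 1×15.0000 = 40.0000.

P = $40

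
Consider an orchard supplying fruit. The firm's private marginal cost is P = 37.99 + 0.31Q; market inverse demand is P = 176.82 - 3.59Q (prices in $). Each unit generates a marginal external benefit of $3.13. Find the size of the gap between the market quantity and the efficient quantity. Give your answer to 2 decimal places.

Market equilibrium (private): 37.99 + 0.31Q = 176.82 - 3.59Q → Q_m = 35.5974.
Social marginal cost = private MC − MEB = 34.86 + 0.31Q.
Set SMC = demand: 34.86 + 0.31Q = 176.82 - 3.59Q → Q* = 36.4000.
Gap = |35.5974 − 36.4000| = 0.8026.

0.80 units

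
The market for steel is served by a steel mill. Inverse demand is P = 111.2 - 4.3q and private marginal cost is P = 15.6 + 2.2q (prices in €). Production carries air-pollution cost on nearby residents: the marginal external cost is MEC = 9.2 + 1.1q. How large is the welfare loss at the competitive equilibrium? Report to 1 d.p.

DWL = €42.4

Market equilibrium (private): 15.6 + 2.2q = 111.2 - 4.3q → q_m = 14.7077.
Social marginal cost = private MC + MEC = 24.8 + 3.3q.
Set SMC = demand: 24.8 + 3.3q = 111.2 - 4.3q → q* = 11.3684.
Height of the DWL triangle at q_m is SMC(q_m) − demand(q_m) = MEC(q_m) = 25.3785.
DWL = ½ × 3.3393 × 25.3785 = 42.3732.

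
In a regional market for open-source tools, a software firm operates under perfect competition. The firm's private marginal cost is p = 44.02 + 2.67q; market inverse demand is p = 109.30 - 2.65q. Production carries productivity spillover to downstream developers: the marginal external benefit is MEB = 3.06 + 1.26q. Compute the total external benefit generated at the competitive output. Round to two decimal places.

Market equilibrium (private): 44.02 + 2.67q = 109.30 - 2.65q → q_m = 12.2707.
Total external benefit = ∫₀^{q_m} (3.06 + 1.26q) dq = 3.06×12.2707 + ½×1.26×12.2707² = 132.4075.

132.41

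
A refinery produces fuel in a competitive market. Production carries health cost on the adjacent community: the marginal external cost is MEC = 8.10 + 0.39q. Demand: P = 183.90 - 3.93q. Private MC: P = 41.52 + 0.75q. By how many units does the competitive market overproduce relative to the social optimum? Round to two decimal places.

3.94 units

Market equilibrium (private): 41.52 + 0.75q = 183.90 - 3.93q → q_m = 30.4231.
Social marginal cost = private MC + MEC = 49.62 + 1.14q.
Set SMC = demand: 49.62 + 1.14q = 183.90 - 3.93q → q* = 26.4852.
Gap = |30.4231 − 26.4852| = 3.9379.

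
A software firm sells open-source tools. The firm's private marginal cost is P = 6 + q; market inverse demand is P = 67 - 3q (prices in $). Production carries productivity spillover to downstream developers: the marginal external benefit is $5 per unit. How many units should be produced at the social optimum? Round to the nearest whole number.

Social marginal cost = private MC − MEB = 1 + q.
Set SMC = demand: 1 + q = 67 - 3q → q* = 16.5000.

q* = 17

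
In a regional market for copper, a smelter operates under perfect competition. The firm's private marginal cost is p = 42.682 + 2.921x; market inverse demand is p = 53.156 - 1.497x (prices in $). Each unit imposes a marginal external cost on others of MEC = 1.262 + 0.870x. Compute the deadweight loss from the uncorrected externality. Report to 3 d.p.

DWL = $1.045

Market equilibrium (private): 42.682 + 2.921x = 53.156 - 1.497x → x_m = 2.3708.
Social marginal cost = private MC + MEC = 43.944 + 3.791x.
Set SMC = demand: 43.944 + 3.791x = 53.156 - 1.497x → x* = 1.7421.
Height of the DWL triangle at x_m is SMC(x_m) − demand(x_m) = MEC(x_m) = 3.3246.
DWL = ½ × 0.6287 × 3.3246 = 1.0451.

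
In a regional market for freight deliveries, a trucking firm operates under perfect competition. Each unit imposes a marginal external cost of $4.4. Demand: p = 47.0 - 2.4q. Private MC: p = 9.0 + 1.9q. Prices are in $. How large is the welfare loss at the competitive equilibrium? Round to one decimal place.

DWL = $2.3

Market equilibrium (private): 9.0 + 1.9q = 47.0 - 2.4q → q_m = 8.8372.
Social marginal cost = private MC + MEC = 13.4 + 1.9q.
Set SMC = demand: 13.4 + 1.9q = 47.0 - 2.4q → q* = 7.8140.
Height of the DWL triangle at q_m is SMC(q_m) − demand(q_m) = MEC(q_m) = 4.4000.
DWL = ½ × 1.0232 × 4.4000 = 2.2510.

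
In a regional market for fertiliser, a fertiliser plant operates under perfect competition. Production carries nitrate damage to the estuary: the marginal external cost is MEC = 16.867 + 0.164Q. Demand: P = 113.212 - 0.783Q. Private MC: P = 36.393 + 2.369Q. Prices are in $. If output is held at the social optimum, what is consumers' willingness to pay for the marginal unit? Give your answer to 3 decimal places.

Social marginal cost = private MC + MEC = 53.260 + 2.533Q.
Set SMC = demand: 53.260 + 2.533Q = 113.212 - 0.783Q → Q* = 18.0796.
Consumer price on the demand curve at Q*: 113.212 − 0.783×18.0796 = 99.0557.

P = $99.056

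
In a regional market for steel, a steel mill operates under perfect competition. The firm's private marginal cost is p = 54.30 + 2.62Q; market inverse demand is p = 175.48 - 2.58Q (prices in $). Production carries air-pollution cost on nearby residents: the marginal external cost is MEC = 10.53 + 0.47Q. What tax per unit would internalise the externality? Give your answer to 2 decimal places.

tax = $19.70 per unit

Social marginal cost = private MC + MEC = 64.83 + 3.09Q.
Set SMC = demand: 64.83 + 3.09Q = 175.48 - 2.58Q → Q* = 19.5150.
The Pigouvian tax equals MEC at Q*: 10.53 + 0.47×19.5150 = 19.7021.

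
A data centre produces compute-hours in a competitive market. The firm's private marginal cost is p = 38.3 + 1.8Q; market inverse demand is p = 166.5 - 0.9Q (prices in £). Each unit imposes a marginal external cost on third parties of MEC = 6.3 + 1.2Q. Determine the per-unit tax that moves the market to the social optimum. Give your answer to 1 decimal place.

Social marginal cost = private MC + MEC = 44.6 + 3.0Q.
Set SMC = demand: 44.6 + 3.0Q = 166.5 - 0.9Q → Q* = 31.2564.
The Pigouvian tax equals MEC at Q*: 6.3 + 1.2×31.2564 = 43.8077.

tax = £43.8 per unit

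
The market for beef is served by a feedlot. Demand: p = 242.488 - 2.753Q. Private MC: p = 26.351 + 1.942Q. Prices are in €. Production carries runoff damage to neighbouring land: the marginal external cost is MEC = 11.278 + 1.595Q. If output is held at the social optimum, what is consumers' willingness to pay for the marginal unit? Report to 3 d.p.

P = €152.826

Social marginal cost = private MC + MEC = 37.629 + 3.537Q.
Set SMC = demand: 37.629 + 3.537Q = 242.488 - 2.753Q → Q* = 32.5690.
Consumer price on the demand curve at Q*: 242.488 − 2.753×32.5690 = 152.8255.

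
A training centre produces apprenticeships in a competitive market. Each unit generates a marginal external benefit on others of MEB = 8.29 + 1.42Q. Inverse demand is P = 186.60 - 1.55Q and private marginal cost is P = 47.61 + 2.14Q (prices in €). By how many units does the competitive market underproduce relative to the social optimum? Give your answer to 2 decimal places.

27.21 units

Market equilibrium (private): 47.61 + 2.14Q = 186.60 - 1.55Q → Q_m = 37.6667.
Social marginal cost = private MC − MEB = 39.32 + 0.72Q.
Set SMC = demand: 39.32 + 0.72Q = 186.60 - 1.55Q → Q* = 64.8811.
Gap = |37.6667 − 64.8811| = 27.2144.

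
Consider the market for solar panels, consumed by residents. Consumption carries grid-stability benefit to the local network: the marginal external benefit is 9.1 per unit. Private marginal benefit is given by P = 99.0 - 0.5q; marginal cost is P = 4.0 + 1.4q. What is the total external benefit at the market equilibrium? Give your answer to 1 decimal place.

Market equilibrium (private): 4.0 + 1.4q = 99.0 - 0.5q → q_m = 50.0000.
Total external benefit = MEB × q_m = 9.1 × 50.0000 = 455.0000.

455.0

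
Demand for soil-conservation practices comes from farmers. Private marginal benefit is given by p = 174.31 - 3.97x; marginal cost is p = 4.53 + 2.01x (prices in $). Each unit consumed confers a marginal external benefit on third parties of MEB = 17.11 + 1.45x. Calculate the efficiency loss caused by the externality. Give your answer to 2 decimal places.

Market equilibrium (private): 4.53 + 2.01x = 174.31 - 3.97x → x_m = 28.3913.
Social marginal benefit = demand + MEB = 191.42 - 2.52x.
Set SMB = MC: 191.42 - 2.52x = 4.53 + 2.01x → x* = 41.2561.
Height of the DWL triangle at x_m is SMB(x_m) − MC(x_m) = MEB(x_m) = 58.2774.
DWL = ½ × 12.8648 × 58.2774 = 374.8635.

DWL = $374.86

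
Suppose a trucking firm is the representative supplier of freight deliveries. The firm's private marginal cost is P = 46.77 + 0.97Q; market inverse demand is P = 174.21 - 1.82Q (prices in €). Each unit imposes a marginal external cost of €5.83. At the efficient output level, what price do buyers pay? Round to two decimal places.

P = €94.88

Social marginal cost = private MC + MEC = 52.60 + 0.97Q.
Set SMC = demand: 52.60 + 0.97Q = 174.21 - 1.82Q → Q* = 43.5878.
Consumer price on the demand curve at Q*: 174.21 − 1.82×43.5878 = 94.8802.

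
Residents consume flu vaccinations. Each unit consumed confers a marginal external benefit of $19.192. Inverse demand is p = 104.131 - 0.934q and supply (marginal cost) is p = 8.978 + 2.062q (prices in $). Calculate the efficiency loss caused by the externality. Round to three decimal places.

Market equilibrium (private): 8.978 + 2.062q = 104.131 - 0.934q → q_m = 31.7600.
Social marginal benefit = demand + MEB = 123.323 - 0.934q.
Set SMB = MC: 123.323 - 0.934q = 8.978 + 2.062q → q* = 38.1659.
The welfare-loss triangle has base |q_m − q*| and height MEB(q_m) (the vertical gap between SMB and MC is zero at q* and MEB at q_m).
DWL = ½ × 6.4059 × 19.1920 = 61.4710.

DWL = $61.471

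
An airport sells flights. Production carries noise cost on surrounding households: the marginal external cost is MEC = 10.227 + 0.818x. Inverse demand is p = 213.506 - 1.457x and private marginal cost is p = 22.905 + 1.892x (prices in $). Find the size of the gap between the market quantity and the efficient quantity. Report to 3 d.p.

13.627 units

Market equilibrium (private): 22.905 + 1.892x = 213.506 - 1.457x → x_m = 56.9128.
Social marginal cost = private MC + MEC = 33.132 + 2.710x.
Set SMC = demand: 33.132 + 2.710x = 213.506 - 1.457x → x* = 43.2863.
Gap = |56.9128 − 43.2863| = 13.6265.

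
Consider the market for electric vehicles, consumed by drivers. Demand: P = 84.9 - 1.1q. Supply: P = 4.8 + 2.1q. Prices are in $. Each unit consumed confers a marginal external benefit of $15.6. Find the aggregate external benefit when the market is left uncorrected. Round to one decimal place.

$390.5

Market equilibrium (private): 4.8 + 2.1q = 84.9 - 1.1q → q_m = 25.0313.
Total external benefit = MEB × q_m = 15.6 × 25.0313 = 390.4883.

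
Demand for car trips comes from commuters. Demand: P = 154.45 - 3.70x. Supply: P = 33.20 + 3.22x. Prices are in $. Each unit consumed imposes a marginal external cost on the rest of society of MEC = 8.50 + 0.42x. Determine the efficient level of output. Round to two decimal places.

Social marginal benefit = demand − MEC = 145.95 - 4.12x.
Set SMB = MC: 145.95 - 4.12x = 33.20 + 3.22x → x* = 15.3610.

x* = 15.36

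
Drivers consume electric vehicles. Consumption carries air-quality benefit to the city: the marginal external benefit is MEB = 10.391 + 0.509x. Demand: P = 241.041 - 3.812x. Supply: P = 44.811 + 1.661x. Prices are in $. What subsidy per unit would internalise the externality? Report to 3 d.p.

subsidy = $31.578 per unit

Social marginal benefit = demand + MEB = 251.432 - 3.303x.
Set SMB = MC: 251.432 - 3.303x = 44.811 + 1.661x → x* = 41.6239.
The Pigouvian subsidy equals MEB at x*: 10.391 + 0.509×41.6239 = 31.5776.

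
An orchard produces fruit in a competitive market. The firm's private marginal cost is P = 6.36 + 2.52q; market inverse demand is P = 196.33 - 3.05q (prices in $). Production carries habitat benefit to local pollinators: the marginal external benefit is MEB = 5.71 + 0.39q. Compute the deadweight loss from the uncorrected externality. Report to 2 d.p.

Market equilibrium (private): 6.36 + 2.52q = 196.33 - 3.05q → q_m = 34.1059.
Social marginal cost = private MC − MEB = 0.65 + 2.13q.
Set SMC = demand: 0.65 + 2.13q = 196.33 - 3.05q → q* = 37.7761.
Between q* and q_m the wedge demand − SMC runs linearly from 0 to MEB(q_m), so the loss is a triangle.
DWL = ½ × 3.6702 × 19.0113 = 34.8876.

DWL = $34.89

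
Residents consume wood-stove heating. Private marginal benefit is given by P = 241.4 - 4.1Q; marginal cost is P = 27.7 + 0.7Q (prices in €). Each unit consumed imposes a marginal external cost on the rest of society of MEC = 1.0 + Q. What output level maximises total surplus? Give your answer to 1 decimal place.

Q* = 36.7

Social marginal benefit = demand − MEC = 240.4 - 5.1Q.
Set SMB = MC: 240.4 - 5.1Q = 27.7 + 0.7Q → Q* = 36.6724.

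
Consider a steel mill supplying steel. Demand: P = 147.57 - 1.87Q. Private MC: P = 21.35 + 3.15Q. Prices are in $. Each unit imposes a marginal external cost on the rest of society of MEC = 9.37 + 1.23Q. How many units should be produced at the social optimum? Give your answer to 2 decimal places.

Q* = 18.70

Social marginal cost = private MC + MEC = 30.72 + 4.38Q.
Set SMC = demand: 30.72 + 4.38Q = 147.57 - 1.87Q → Q* = 18.6960.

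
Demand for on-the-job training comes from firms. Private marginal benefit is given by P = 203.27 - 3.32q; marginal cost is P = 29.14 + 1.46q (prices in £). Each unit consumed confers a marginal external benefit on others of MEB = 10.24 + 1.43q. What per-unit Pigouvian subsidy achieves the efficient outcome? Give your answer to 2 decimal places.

subsidy = £88.94 per unit

Social marginal benefit = demand + MEB = 213.51 - 1.89q.
Set SMB = MC: 213.51 - 1.89q = 29.14 + 1.46q → q* = 55.0358.
The Pigouvian subsidy equals MEB at q*: 10.24 + 1.43×55.0358 = 88.9412.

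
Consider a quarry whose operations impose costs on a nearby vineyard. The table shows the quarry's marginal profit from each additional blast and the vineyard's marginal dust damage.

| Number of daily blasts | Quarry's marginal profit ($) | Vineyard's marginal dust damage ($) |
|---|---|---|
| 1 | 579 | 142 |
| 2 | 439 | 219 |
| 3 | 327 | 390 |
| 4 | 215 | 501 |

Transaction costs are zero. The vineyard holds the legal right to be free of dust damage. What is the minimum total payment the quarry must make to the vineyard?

$361

Efficient level: marginal profit ≥ marginal dust damage through level 2, so k* = 2.
With the vineyard holding the right, the quarry must at least compensate total damage at k*: 142 + 219 = 361.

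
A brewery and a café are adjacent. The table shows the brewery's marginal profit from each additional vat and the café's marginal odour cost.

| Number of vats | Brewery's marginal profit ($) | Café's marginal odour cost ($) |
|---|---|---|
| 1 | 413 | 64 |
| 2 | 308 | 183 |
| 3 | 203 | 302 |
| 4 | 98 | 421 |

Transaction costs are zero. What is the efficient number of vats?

Bargaining reaches the level where marginal profit last exceeds marginal odour cost.
That holds through level 2 (308 ≥ 183) but not at 3 (203 < 302).

2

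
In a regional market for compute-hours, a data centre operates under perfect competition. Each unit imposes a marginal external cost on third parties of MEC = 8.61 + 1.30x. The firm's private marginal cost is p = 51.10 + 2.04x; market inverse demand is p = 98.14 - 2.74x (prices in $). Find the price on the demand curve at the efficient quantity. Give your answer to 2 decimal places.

P = $80.82

Social marginal cost = private MC + MEC = 59.71 + 3.34x.
Set SMC = demand: 59.71 + 3.34x = 98.14 - 2.74x → x* = 6.3207.
Consumer price on the demand curve at x*: 98.14 − 2.74×6.3207 = 80.8213.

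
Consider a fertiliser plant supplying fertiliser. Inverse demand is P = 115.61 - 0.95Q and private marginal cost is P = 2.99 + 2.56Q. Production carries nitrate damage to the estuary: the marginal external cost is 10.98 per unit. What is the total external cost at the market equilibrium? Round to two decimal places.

352.30

Market equilibrium (private): 2.99 + 2.56Q = 115.61 - 0.95Q → Q_m = 32.0855.
Total external cost = MEC × Q_m = 10.98 × 32.0855 = 352.2988.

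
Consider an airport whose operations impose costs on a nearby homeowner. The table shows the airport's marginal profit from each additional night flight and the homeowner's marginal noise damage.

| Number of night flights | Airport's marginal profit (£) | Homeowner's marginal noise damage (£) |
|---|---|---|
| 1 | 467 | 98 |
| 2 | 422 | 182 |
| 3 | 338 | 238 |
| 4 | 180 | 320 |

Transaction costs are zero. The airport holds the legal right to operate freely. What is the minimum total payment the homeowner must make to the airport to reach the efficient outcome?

Left alone the airport would choose level 4 (marginal profit stays positive).
Efficient level: k* = 3 (marginal profit ≥ marginal noise damage through 3).
The homeowner must at least cover the airport's forgone profit from cutting 4→3: 180 = 180.

£180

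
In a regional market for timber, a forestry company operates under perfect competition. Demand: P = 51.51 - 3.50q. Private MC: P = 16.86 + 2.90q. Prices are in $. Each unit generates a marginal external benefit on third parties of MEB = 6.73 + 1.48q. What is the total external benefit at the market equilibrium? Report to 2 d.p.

$58.13

Market equilibrium (private): 16.86 + 2.90q = 51.51 - 3.50q → q_m = 5.4141.
Total external benefit = ∫₀^{q_m} (6.73 + 1.48q) dq = 6.73×5.4141 + ½×1.48×5.4141² = 58.1281.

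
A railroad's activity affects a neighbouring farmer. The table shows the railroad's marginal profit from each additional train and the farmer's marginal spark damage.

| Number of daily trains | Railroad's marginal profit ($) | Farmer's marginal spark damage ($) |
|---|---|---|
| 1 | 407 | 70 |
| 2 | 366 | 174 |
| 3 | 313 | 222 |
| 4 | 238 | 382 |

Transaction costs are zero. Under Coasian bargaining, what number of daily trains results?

3

Bargaining reaches the level where marginal profit last exceeds marginal spark damage.
That holds through level 3 (313 ≥ 222) but not at 4 (238 < 382).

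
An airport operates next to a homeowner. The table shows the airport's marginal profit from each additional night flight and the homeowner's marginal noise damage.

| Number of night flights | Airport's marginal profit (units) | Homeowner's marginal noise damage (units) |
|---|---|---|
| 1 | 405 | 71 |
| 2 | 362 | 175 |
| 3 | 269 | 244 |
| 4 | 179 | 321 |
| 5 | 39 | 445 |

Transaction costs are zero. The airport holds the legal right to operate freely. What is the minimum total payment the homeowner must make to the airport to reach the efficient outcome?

218

Left alone the airport would choose level 5 (marginal profit stays positive).
Efficient level: k* = 3 (marginal profit ≥ marginal noise damage through 3).
The homeowner must at least cover the airport's forgone profit from cutting 5→3: 179 + 39 = 218.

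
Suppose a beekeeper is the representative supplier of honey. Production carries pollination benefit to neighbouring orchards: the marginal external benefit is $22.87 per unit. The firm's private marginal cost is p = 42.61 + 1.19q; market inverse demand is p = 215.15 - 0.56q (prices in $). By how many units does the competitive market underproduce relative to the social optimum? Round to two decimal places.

13.07 units

Market equilibrium (private): 42.61 + 1.19q = 215.15 - 0.56q → q_m = 98.5943.
Social marginal cost = private MC − MEB = 19.74 + 1.19q.
Set SMC = demand: 19.74 + 1.19q = 215.15 - 0.56q → q* = 111.6629.
Gap = |98.5943 − 111.6629| = 13.0686.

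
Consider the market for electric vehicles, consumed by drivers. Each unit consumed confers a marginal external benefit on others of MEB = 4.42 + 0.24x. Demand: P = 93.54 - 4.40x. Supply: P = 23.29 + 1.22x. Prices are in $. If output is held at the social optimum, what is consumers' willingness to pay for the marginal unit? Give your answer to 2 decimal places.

Social marginal benefit = demand + MEB = 97.96 - 4.16x.
Set SMB = MC: 97.96 - 4.16x = 23.29 + 1.22x → x* = 13.8792.
Consumer price on the demand curve at x*: 93.54 − 4.40×13.8792 = 32.4715.

P = $32.47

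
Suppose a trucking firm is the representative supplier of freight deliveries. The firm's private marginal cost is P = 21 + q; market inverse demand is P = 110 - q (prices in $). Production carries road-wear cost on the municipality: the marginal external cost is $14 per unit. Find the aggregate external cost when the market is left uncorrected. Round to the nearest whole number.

Market equilibrium (private): 21 + q = 110 - q → q_m = 44.5000.
Total external cost = MEC × q_m = 14 × 44.5000 = 623.0000.

$623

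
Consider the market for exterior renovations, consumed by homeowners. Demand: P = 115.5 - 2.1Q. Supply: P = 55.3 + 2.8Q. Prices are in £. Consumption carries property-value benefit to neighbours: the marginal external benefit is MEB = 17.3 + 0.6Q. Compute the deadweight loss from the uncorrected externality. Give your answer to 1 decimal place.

Market equilibrium (private): 55.3 + 2.8Q = 115.5 - 2.1Q → Q_m = 12.2857.
Social marginal benefit = demand + MEB = 132.8 - 1.5Q.
Set SMB = MC: 132.8 - 1.5Q = 55.3 + 2.8Q → Q* = 18.0233.
The loss is the area between SMB and MC from Q* to Q_m; with linear curves that's a triangle of height MEB(Q_m).
DWL = ½ × 5.7376 × 24.6714 = 70.7773.

DWL = £70.8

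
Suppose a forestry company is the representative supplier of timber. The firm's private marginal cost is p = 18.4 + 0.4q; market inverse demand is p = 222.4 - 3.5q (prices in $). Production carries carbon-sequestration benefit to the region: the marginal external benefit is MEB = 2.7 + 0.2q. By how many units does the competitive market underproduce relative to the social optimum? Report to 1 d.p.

3.6 units

Market equilibrium (private): 18.4 + 0.4q = 222.4 - 3.5q → q_m = 52.3077.
Social marginal cost = private MC − MEB = 15.7 + 0.2q.
Set SMC = demand: 15.7 + 0.2q = 222.4 - 3.5q → q* = 55.8649.
Gap = |52.3077 − 55.8649| = 3.5572.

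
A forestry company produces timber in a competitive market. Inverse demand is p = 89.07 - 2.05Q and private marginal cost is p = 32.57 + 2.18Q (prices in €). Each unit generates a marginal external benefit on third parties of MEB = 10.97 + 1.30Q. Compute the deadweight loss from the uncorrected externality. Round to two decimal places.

DWL = €137.00

Market equilibrium (private): 32.57 + 2.18Q = 89.07 - 2.05Q → Q_m = 13.3570.
Social marginal cost = private MC − MEB = 21.60 + 0.88Q.
Set SMC = demand: 21.60 + 0.88Q = 89.07 - 2.05Q → Q* = 23.0273.
Height of the DWL triangle at Q_m is demand(Q_m) − SMC(Q_m) = MEB(Q_m) = 28.3341.
DWL = ½ × 9.6703 × 28.3341 = 136.9996.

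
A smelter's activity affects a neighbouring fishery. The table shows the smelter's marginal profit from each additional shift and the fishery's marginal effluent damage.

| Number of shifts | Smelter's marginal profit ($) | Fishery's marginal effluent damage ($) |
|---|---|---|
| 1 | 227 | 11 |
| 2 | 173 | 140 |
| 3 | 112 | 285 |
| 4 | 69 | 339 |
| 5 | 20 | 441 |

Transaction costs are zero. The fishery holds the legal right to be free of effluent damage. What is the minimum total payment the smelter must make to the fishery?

$151

Efficient level: marginal profit ≥ marginal effluent damage through level 2, so k* = 2.
With the fishery holding the right, the smelter must at least compensate total damage at k*: 11 + 140 = 151.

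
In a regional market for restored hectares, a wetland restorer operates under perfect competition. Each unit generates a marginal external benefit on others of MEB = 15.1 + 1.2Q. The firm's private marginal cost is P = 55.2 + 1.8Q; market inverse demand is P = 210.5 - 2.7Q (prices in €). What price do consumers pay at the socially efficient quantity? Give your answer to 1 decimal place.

P = €71.1

Social marginal cost = private MC − MEB = 40.1 + 0.6Q.
Set SMC = demand: 40.1 + 0.6Q = 210.5 - 2.7Q → Q* = 51.6364.
Consumer price on the demand curve at Q*: 210.5 − 2.7×51.6364 = 71.0817.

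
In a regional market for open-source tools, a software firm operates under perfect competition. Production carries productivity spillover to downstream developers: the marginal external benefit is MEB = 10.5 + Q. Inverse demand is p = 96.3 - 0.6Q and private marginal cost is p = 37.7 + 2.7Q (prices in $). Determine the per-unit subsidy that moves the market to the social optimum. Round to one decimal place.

subsidy = $40.5 per unit

Social marginal cost = private MC − MEB = 27.2 + 1.7Q.
Set SMC = demand: 27.2 + 1.7Q = 96.3 - 0.6Q → Q* = 30.0435.
The Pigouvian subsidy equals MEB at Q*: 10.5 + 1.0×30.0435 = 40.5435.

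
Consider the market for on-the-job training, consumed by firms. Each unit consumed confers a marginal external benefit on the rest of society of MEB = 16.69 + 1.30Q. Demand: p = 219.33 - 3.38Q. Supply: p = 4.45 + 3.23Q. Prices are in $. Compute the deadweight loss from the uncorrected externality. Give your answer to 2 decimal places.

Market equilibrium (private): 4.45 + 3.23Q = 219.33 - 3.38Q → Q_m = 32.5083.
Social marginal benefit = demand + MEB = 236.02 - 2.08Q.
Set SMB = MC: 236.02 - 2.08Q = 4.45 + 3.23Q → Q* = 43.6102.
The welfare-loss triangle has base |Q_m − Q*| and height MEB(Q_m) (the vertical gap between SMB and MC is zero at Q* and MEB at Q_m).
DWL = ½ × 11.1019 × 58.9508 = 327.2329.

DWL = $327.23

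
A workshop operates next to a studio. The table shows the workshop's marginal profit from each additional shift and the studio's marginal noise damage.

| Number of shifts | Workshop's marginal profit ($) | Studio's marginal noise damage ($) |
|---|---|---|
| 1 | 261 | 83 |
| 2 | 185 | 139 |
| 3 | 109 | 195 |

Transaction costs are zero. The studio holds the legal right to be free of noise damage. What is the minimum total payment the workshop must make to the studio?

$222

Efficient level: marginal profit ≥ marginal noise damage through level 2, so k* = 2.
With the studio holding the right, the workshop must at least compensate total damage at k*: 83 + 139 = 222.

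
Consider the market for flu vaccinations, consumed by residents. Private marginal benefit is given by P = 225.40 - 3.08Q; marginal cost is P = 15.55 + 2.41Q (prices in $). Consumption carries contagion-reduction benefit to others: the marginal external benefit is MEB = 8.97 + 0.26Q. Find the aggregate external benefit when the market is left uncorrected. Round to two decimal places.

Market equilibrium (private): 15.55 + 2.41Q = 225.40 - 3.08Q → Q_m = 38.2240.
Total external benefit = ∫₀^{Q_m} (8.97 + 0.26Q) dQ = 8.97×38.2240 + ½×0.26×38.2240² = 532.8089.

$532.81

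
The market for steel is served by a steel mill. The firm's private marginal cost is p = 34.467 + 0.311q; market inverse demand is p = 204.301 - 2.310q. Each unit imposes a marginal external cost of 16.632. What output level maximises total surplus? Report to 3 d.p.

Social marginal cost = private MC + MEC = 51.099 + 0.311q.
Set SMC = demand: 51.099 + 0.311q = 204.301 - 2.310q → q* = 58.4517.

q* = 58.452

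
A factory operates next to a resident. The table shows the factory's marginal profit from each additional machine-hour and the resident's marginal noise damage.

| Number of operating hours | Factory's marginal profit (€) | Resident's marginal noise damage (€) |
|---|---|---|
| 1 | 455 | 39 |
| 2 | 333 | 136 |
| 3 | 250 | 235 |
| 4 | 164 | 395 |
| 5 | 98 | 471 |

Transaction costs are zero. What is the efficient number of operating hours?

Bargaining reaches the level where marginal profit last exceeds marginal noise damage.
That holds through level 3 (250 ≥ 235) but not at 4 (164 < 395).

3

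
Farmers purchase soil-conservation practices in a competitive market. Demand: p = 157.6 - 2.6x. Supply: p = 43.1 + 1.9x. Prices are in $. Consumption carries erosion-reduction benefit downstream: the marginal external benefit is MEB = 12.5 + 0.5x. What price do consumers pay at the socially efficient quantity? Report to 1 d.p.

P = $75.1

Social marginal benefit = demand + MEB = 170.1 - 2.1x.
Set SMB = MC: 170.1 - 2.1x = 43.1 + 1.9x → x* = 31.7500.
Consumer price on the demand curve at x*: 157.6 − 2.6×31.7500 = 75.0500.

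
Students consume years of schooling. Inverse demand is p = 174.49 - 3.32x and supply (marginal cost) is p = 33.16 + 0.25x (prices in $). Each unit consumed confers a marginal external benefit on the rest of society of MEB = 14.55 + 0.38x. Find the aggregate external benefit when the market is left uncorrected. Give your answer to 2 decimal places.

$873.78

Market equilibrium (private): 33.16 + 0.25x = 174.49 - 3.32x → x_m = 39.5882.
Total external benefit = ∫₀^{x_m} (14.55 + 0.38x) dx = 14.55×39.5882 + ½×0.38×39.5882² = 873.7812.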